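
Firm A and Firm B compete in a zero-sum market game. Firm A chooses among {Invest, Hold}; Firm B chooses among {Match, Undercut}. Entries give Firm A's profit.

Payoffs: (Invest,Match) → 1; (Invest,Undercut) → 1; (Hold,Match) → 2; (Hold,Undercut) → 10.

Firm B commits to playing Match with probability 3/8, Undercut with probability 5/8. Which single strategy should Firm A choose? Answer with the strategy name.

Expected payoff of Invest: (3/8)·1 + (5/8)·1 = 1.
Expected payoff of Hold: (3/8)·2 + (5/8)·10 = 7.
The largest is 7, so Firm A's best response is Hold.

Hold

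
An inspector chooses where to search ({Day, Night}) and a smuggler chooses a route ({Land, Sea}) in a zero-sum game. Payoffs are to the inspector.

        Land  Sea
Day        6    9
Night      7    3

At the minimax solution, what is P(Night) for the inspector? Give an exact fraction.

Row minima: Day → 6, Night → 3; maximin = 6.
Column maxima: Land → 7, Sea → 9; minimax = 7.
6 ≠ 7, so there is no saddle point; optimal play is mixed.
Let the inspector play Day with probability p. Expected payoff against Land: 6p + 7(1−p) = −p + 7; against Sea: 9p + 3(1−p) = 6p + 3.
Setting these equal: −p + 7 = 6p + 3 ⇒ −7p = -4 ⇒ p = 4/7, and the value is (-1)·(4/7) + 7 = 45/7.
For the smuggler: with q = P(Land), equating Day's and Night's payoffs gives −3q + 9 = 4q + 3 ⇒ q = 6/7.

3/7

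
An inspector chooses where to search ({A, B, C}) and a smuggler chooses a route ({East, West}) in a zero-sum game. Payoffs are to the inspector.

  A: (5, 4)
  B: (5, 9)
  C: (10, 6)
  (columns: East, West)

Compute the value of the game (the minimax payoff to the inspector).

15/2

Row minima: A → 4, B → 5, C → 6; maximin = 6.
Column maxima: East → 10, West → 9; minimax = 9.
6 ≠ 9, so there is no saddle point; optimal play is mixed.
A is strictly dominated by C, so the inspector never plays it.
On the remaining 2×2 (B, C vs East, West):
Let the inspector play B with probability p. Expected payoff against East: 5p + 10(1−p) = −5p + 10; against West: 9p + 6(1−p) = 3p + 6.
Setting these equal: −5p + 10 = 3p + 6 ⇒ −8p = -4 ⇒ p = 1/2, and the value is (-5)·(1/2) + 10 = 15/2.
For the smuggler: with q = P(East), equating B's and C's payoffs gives −4q + 9 = 4q + 6 ⇒ q = 3/8.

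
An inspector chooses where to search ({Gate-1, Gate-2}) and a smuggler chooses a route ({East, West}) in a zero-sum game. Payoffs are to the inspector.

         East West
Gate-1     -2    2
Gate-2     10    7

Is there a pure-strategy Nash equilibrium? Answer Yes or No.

Yes

Row minima: Gate-1 → -2, Gate-2 → 7; maximin = 7.
Column maxima: East → 10, West → 7; minimax = 7.
maximin = minimax = 7, so a saddle point exists.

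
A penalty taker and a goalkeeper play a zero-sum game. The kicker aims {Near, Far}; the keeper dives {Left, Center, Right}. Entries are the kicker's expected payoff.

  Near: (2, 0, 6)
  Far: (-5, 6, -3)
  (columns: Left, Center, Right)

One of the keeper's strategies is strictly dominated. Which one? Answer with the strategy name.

Left holds the kicker's payoff strictly below Right in every row: 2 < 6, -5 < -3.
So Right is strictly dominated for the keeper.

Right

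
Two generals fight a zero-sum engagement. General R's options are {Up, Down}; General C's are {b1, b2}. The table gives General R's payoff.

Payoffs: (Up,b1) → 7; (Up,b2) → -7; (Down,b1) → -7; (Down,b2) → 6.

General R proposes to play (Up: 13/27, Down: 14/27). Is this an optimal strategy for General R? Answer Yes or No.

Against b1 this mix gives (13/27)·7 + (14/27)·(-7) = -7/27.
Against b2 this mix gives (13/27)·(-7) + (14/27)·6 = -7/27.
All of General C's active replies (b1, b2) yield -7/27, and no column does worse for General R. The mix makes General C indifferent and guarantees -7/27, so it is optimal.

Yes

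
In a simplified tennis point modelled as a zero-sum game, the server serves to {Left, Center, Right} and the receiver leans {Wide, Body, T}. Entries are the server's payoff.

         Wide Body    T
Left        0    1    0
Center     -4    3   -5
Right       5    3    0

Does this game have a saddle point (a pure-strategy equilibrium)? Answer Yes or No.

Row minima: Left → 0, Center → -5, Right → 0; maximin = 0.
Column maxima: Wide → 5, Body → 3, T → 0; minimax = 0.
maximin = minimax = 0, so a saddle point exists.

Yes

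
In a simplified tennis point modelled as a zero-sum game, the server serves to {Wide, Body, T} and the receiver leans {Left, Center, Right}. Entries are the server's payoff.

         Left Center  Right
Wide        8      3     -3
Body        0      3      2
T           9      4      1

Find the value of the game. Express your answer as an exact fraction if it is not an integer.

9/5

Row minima: Wide → -3, Body → 0, T → 1; maximin = 1.
Column maxima: Left → 9, Center → 4, Right → 2; minimax = 2.
1 ≠ 2, so there is no saddle point; optimal play is mixed.
Wide is strictly dominated by T, so the server never plays it.
Center is strictly dominated by Right (it gives the server strictly more in every row), so the receiver never plays it.
On the remaining 2×2 (Body, T vs Left, Right):
Let the server play Body with probability p. Expected payoff against Left: 0p + 9(1−p) = −9p + 9; against Right: 2p + 1(1−p) = p + 1.
Setting these equal: −9p + 9 = p + 1 ⇒ −10p = -8 ⇒ p = 4/5, and the value is (-9)·(4/5) + 9 = 9/5.
For the receiver: with q = P(Left), equating Body's and T's payoffs gives −2q + 2 = 8q + 1 ⇒ q = 1/10.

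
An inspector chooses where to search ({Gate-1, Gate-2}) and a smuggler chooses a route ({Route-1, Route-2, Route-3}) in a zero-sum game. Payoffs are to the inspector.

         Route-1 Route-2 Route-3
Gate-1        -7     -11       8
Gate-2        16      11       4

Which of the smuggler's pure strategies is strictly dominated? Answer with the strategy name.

Route-1

Route-2 holds the inspector's payoff strictly below Route-1 in every row: -11 < -7, 11 < 16.
So Route-1 is strictly dominated for the smuggler.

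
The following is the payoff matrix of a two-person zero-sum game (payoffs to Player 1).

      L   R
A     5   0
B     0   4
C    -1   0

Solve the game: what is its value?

Row minima: A → 0, B → 0, C → -1; maximin = 0.
Column maxima: L → 5, R → 4; minimax = 4.
0 ≠ 4, so there is no saddle point; optimal play is mixed.
C is strictly dominated by B, so Player 1 never plays it.
On the remaining 2×2 (A, B vs L, R):
Let Player 1 play A with probability p. Expected payoff against L: 5p + 0(1−p) = 5p; against R: 0p + 4(1−p) = −4p + 4.
Setting these equal: 5p = −4p + 4 ⇒ 9p = 4 ⇒ p = 4/9, and the value is (5)·(4/9) = 20/9.
For Player 2: with q = P(L), equating A's and B's payoffs gives 5q = −4q + 4 ⇒ q = 4/9.

20/9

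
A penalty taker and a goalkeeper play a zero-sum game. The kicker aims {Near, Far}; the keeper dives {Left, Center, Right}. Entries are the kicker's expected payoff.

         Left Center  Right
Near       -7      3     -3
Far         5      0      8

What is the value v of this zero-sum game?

Row minima: Near → -7, Far → 0; maximin = 0.
Column maxima: Left → 5, Center → 3, Right → 8; minimax = 3.
0 ≠ 3, so there is no saddle point; optimal play is mixed.
Right is strictly dominated by Left (it gives the kicker strictly more in every row), so the keeper never plays it.
On the remaining 2×2 (Near, Far vs Left, Center):
Let the kicker play Near with probability p. Expected payoff against Left: (-7)p + 5(1−p) = −12p + 5; against Center: 3p + 0(1−p) = 3p.
Setting these equal: −12p + 5 = 3p ⇒ −15p = -5 ⇒ p = 1/3, and the value is (-12)·(1/3) + 5 = 1.
For the keeper: with q = P(Left), equating Near's and Far's payoffs gives −10q + 3 = 5q ⇒ q = 1/5.

1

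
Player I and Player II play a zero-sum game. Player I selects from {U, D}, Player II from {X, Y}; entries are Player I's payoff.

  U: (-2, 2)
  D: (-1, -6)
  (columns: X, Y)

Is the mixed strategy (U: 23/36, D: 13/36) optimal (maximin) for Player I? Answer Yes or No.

Against X this mix gives (23/36)·(-2) + (13/36)·(-1) = -59/36.
Against Y this mix gives (23/36)·2 + (13/36)·(-6) = -8/9.
Player II will play X, holding Player I to -59/36. Shifting weight toward the row that does better against X would raise this floor (the equalizing mix achieves -14/9 against both X and Y), so the proposed strategy is not optimal.

No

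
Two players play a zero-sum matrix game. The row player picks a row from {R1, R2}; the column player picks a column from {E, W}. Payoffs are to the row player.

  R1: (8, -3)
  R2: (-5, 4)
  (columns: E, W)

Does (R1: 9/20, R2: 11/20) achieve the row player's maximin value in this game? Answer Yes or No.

Yes

Against E this mix gives (9/20)·8 + (11/20)·(-5) = 17/20.
Against W this mix gives (9/20)·(-3) + (11/20)·4 = 17/20.
All of the column player's active replies (E, W) yield 17/20, and no column does worse for the row player. The mix makes the column player indifferent and guarantees 17/20, so it is optimal.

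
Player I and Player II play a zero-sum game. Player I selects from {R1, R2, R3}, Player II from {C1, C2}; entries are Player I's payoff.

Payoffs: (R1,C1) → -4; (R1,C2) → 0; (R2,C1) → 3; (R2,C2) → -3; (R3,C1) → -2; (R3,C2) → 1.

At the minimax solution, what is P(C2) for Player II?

Row minima: R1 → -4, R2 → -3, R3 → -2; maximin = -2.
Column maxima: C1 → 3, C2 → 1; minimax = 1.
-2 ≠ 1, so there is no saddle point; optimal play is mixed.
R1 is strictly dominated by R3, so Player I never plays it.
On the remaining 2×2 (R2, R3 vs C1, C2):
Let Player I play R2 with probability p. Expected payoff against C1: 3p + (-2)(1−p) = 5p − 2; against C2: (-3)p + 1(1−p) = −4p + 1.
Setting these equal: 5p − 2 = −4p + 1 ⇒ 9p = 3 ⇒ p = 1/3, and the value is (5)·(1/3) − 2 = -1/3.
For Player II: with q = P(C1), equating R2's and R3's payoffs gives 6q − 3 = −3q + 1 ⇒ q = 4/9.

5/9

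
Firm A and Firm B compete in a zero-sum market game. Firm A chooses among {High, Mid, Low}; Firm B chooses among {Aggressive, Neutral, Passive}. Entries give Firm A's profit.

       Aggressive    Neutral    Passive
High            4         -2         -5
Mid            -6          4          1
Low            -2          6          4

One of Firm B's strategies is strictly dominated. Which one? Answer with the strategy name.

Neutral

Passive holds Firm A's payoff strictly below Neutral in every row: -5 < -2, 1 < 4, 4 < 6.
So Neutral is strictly dominated for Firm B.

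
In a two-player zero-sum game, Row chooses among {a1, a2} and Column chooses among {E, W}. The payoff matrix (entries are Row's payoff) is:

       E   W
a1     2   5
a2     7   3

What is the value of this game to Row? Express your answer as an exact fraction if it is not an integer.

Row minima: a1 → 2, a2 → 3; maximin = 3.
Column maxima: E → 7, W → 5; minimax = 5.
3 ≠ 5, so there is no saddle point; optimal play is mixed.
Let Row play a1 with probability p. Expected payoff against E: 2p + 7(1−p) = −5p + 7; against W: 5p + 3(1−p) = 2p + 3.
Setting these equal: −5p + 7 = 2p + 3 ⇒ −7p = -4 ⇒ p = 4/7, and the value is (-5)·(4/7) + 7 = 29/7.
For Column: with q = P(E), equating a1's and a2's payoffs gives −3q + 5 = 4q + 3 ⇒ q = 2/7.

29/7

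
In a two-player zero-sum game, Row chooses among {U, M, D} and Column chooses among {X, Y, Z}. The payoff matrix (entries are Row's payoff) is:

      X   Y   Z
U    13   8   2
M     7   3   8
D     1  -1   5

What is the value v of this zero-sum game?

58/11

Row minima: U → 2, M → 3, D → -1; maximin = 3.
Column maxima: X → 13, Y → 8, Z → 8; minimax = 8.
3 ≠ 8, so there is no saddle point; optimal play is mixed.
D is strictly dominated by M, so Row never plays it.
X is strictly dominated by Y (it gives Row strictly more in every row), so Column never plays it.
On the remaining 2×2 (U, M vs Y, Z):
Let Row play U with probability p. Expected payoff against Y: 8p + 3(1−p) = 5p + 3; against Z: 2p + 8(1−p) = −6p + 8.
Setting these equal: 5p + 3 = −6p + 8 ⇒ 11p = 5 ⇒ p = 5/11, and the value is (5)·(5/11) + 3 = 58/11.
For Column: with q = P(Y), equating U's and M's payoffs gives 6q + 2 = −5q + 8 ⇒ q = 6/11.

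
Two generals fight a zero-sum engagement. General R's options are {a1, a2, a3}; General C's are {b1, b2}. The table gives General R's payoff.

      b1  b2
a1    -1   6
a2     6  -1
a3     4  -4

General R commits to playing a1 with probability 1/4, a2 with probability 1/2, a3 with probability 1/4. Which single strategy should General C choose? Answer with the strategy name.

If General C plays b1, General R's expected payoff is (1/4)·(-1) + (1/2)·6 + (1/4)·4 = 15/4.
If General C plays b2, General R's expected payoff is (1/4)·6 + (1/2)·(-1) + (1/4)·(-4) = 0.
General C minimizes General R's payoff; the smallest is 0, so the best response is b2.

b2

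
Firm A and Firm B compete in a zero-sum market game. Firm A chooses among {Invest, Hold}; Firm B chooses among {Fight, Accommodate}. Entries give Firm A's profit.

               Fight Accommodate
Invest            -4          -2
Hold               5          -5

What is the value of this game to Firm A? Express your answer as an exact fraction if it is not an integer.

-5/2

Row minima: Invest → -4, Hold → -5; maximin = -4.
Column maxima: Fight → 5, Accommodate → -2; minimax = -2.
-4 ≠ -2, so there is no saddle point; optimal play is mixed.
Let Firm A play Invest with probability p. Expected payoff against Fight: (-4)p + 5(1−p) = −9p + 5; against Accommodate: (-2)p + (-5)(1−p) = 3p − 5.
Setting these equal: −9p + 5 = 3p − 5 ⇒ −12p = -10 ⇒ p = 5/6, and the value is (-9)·(5/6) + 5 = -5/2.
For Firm B: with q = P(Fight), equating Invest's and Hold's payoffs gives −2q − 2 = 10q − 5 ⇒ q = 1/4.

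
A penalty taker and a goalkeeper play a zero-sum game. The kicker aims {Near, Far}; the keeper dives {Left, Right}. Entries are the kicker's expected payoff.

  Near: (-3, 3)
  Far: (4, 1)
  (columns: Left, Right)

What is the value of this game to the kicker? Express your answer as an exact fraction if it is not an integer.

5/3

Row minima: Near → -3, Far → 1; maximin = 1.
Column maxima: Left → 4, Right → 3; minimax = 3.
1 ≠ 3, so there is no saddle point; optimal play is mixed.
Let the kicker play Near with probability p. Expected payoff against Left: (-3)p + 4(1−p) = −7p + 4; against Right: 3p + 1(1−p) = 2p + 1.
Setting these equal: −7p + 4 = 2p + 1 ⇒ −9p = -3 ⇒ p = 1/3, and the value is (-7)·(1/3) + 4 = 5/3.
For the keeper: with q = P(Left), equating Near's and Far's payoffs gives −6q + 3 = 3q + 1 ⇒ q = 2/9.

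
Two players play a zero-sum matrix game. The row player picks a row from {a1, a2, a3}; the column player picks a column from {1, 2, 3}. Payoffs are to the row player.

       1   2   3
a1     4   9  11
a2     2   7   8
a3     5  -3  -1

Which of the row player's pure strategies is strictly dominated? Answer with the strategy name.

a1 gives a strictly higher payoff than a2 against every column: 4 > 2, 9 > 7, 11 > 8.
So a2 is strictly dominated and the row player never plays it.

a2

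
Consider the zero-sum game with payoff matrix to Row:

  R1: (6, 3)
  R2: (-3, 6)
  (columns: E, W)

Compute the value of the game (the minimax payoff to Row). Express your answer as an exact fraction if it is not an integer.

Row minima: R1 → 3, R2 → -3; maximin = 3.
Column maxima: E → 6, W → 6; minimax = 6.
3 ≠ 6, so there is no saddle point; optimal play is mixed.
Let Row play R1 with probability p. Expected payoff against E: 6p + (-3)(1−p) = 9p − 3; against W: 3p + 6(1−p) = −3p + 6.
Setting these equal: 9p − 3 = −3p + 6 ⇒ 12p = 9 ⇒ p = 3/4, and the value is (9)·(3/4) − 3 = 15/4.
For Column: with q = P(E), equating R1's and R2's payoffs gives 3q + 3 = −9q + 6 ⇒ q = 1/4.

15/4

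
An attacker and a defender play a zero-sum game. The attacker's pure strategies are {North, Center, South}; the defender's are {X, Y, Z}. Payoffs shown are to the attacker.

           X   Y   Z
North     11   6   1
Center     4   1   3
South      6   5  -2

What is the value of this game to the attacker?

17/7

Row minima: North → 1, Center → 1, South → -2; maximin = 1.
Column maxima: X → 11, Y → 6, Z → 3; minimax = 3.
1 ≠ 3, so there is no saddle point; optimal play is mixed.
South is strictly dominated by North, so the attacker never plays it.
X is strictly dominated by Y (it gives the attacker strictly more in every row), so the defender never plays it.
On the remaining 2×2 (North, Center vs Y, Z):
Let the attacker play North with probability p. Expected payoff against Y: 6p + 1(1−p) = 5p + 1; against Z: 1p + 3(1−p) = −2p + 3.
Setting these equal: 5p + 1 = −2p + 3 ⇒ 7p = 2 ⇒ p = 2/7, and the value is (5)·(2/7) + 1 = 17/7.
For the defender: with q = P(Y), equating North's and Center's payoffs gives 5q + 1 = −2q + 3 ⇒ q = 2/7.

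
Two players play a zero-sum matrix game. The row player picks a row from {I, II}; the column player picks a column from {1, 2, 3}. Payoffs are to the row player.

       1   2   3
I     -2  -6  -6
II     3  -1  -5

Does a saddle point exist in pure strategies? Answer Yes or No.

Yes

Row minima: I → -6, II → -5; maximin = -5.
Column maxima: 1 → 3, 2 → -1, 3 → -5; minimax = -5.
maximin = minimax = -5, so a saddle point exists.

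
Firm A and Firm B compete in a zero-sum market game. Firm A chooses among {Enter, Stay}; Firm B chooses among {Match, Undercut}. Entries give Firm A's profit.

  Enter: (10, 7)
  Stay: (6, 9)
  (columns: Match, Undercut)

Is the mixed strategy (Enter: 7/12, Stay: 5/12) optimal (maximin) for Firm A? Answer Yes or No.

Against Match this mix gives (7/12)·10 + (5/12)·6 = 25/3.
Against Undercut this mix gives (7/12)·7 + (5/12)·9 = 47/6.
Firm B will play Undercut, holding Firm A to 47/6. Shifting weight toward the row that does better against Undercut would raise this floor (the equalizing mix achieves 8 against both Undercut and Match), so the proposed strategy is not optimal.

No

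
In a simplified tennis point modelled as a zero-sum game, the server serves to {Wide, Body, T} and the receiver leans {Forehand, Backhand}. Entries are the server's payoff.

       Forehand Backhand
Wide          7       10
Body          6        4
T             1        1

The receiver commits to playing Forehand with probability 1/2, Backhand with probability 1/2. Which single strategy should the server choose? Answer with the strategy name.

Expected payoff of Wide: (1/2)·7 + (1/2)·10 = 17/2.
Expected payoff of Body: (1/2)·6 + (1/2)·4 = 5.
Expected payoff of T: (1/2)·1 + (1/2)·1 = 1.
The largest is 17/2, so the server's best response is Wide.

Wide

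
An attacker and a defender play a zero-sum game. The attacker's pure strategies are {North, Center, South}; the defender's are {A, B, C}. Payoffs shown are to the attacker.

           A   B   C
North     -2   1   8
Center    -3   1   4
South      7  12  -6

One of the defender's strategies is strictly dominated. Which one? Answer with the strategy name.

A holds the attacker's payoff strictly below B in every row: -2 < 1, -3 < 1, 7 < 12.
So B is strictly dominated for the defender.

B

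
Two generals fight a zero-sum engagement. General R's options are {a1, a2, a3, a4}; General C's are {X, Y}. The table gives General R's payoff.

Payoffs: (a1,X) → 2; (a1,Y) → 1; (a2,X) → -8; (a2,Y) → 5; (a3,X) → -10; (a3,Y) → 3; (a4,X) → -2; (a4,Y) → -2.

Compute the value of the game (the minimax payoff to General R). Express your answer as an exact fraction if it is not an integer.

9/7

Row minima: a1 → 1, a2 → -8, a3 → -10, a4 → -2; maximin = 1.
Column maxima: X → 2, Y → 5; minimax = 2.
1 ≠ 2, so there is no saddle point; optimal play is mixed.
a3 is strictly dominated by a2, so General R never plays it.
a4 is strictly dominated by a1, so General R never plays it.
On the remaining 2×2 (a1, a2 vs X, Y):
Let General R play a1 with probability p. Expected payoff against X: 2p + (-8)(1−p) = 10p − 8; against Y: 1p + 5(1−p) = −4p + 5.
Setting these equal: 10p − 8 = −4p + 5 ⇒ 14p = 13 ⇒ p = 13/14, and the value is (10)·(13/14) − 8 = 9/7.
For General C: with q = P(X), equating a1's and a2's payoffs gives q + 1 = −13q + 5 ⇒ q = 2/7.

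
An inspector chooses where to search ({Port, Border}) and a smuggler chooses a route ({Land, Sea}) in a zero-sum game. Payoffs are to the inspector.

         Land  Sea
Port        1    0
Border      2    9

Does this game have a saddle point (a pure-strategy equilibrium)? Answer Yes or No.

Yes

Row minima: Port → 0, Border → 2; maximin = 2.
Column maxima: Land → 2, Sea → 9; minimax = 2.
maximin = minimax = 2, so a saddle point exists.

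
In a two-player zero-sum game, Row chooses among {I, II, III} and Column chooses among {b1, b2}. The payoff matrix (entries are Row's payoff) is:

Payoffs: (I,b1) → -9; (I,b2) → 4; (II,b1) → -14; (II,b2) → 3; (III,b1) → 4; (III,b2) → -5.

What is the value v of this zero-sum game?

Row minima: I → -9, II → -14, III → -5; maximin = -5.
Column maxima: b1 → 4, b2 → 4; minimax = 4.
-5 ≠ 4, so there is no saddle point; optimal play is mixed.
II is strictly dominated by I, so Row never plays it.
On the remaining 2×2 (I, III vs b1, b2):
Let Row play I with probability p. Expected payoff against b1: (-9)p + 4(1−p) = −13p + 4; against b2: 4p + (-5)(1−p) = 9p − 5.
Setting these equal: −13p + 4 = 9p − 5 ⇒ −22p = -9 ⇒ p = 9/22, and the value is (-13)·(9/22) + 4 = -29/22.
For Column: with q = P(b1), equating I's and III's payoffs gives −13q + 4 = 9q − 5 ⇒ q = 9/22.

-29/22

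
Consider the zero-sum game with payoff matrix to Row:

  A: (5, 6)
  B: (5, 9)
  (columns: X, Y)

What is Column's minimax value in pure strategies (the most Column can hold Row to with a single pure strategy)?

Column maxima: X → 5, Y → 9.
The smallest of these is 5.

5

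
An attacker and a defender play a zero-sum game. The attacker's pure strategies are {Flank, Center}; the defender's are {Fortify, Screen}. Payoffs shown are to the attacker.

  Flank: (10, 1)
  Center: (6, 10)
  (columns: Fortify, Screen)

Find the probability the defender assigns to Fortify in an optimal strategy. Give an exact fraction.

9/13

Row minima: Flank → 1, Center → 6; maximin = 6.
Column maxima: Fortify → 10, Screen → 10; minimax = 10.
6 ≠ 10, so there is no saddle point; optimal play is mixed.
Let the attacker play Flank with probability p. Expected payoff against Fortify: 10p + 6(1−p) = 4p + 6; against Screen: 1p + 10(1−p) = −9p + 10.
Setting these equal: 4p + 6 = −9p + 10 ⇒ 13p = 4 ⇒ p = 4/13, and the value is (4)·(4/13) + 6 = 94/13.
For the defender: with q = P(Fortify), equating Flank's and Center's payoffs gives 9q + 1 = −4q + 10 ⇒ q = 9/13.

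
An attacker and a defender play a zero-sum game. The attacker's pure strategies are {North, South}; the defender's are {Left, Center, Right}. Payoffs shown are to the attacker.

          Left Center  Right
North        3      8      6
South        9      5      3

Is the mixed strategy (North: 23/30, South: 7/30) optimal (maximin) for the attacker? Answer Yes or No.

Against Left this mix gives (23/30)·3 + (7/30)·9 = 22/5.
Against Center this mix gives (23/30)·8 + (7/30)·5 = 73/10.
Against Right this mix gives (23/30)·6 + (7/30)·3 = 53/10.
The defender will play Left, holding the attacker to 22/5. Shifting weight toward the row that does better against Left would raise this floor (the equalizing mix achieves 5 against both Left and Right), so the proposed strategy is not optimal.

No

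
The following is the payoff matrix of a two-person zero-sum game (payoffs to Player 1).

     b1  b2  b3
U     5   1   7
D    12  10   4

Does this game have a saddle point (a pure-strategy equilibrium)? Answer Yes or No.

Row minima: U → 1, D → 4; maximin = 4.
Column maxima: b1 → 12, b2 → 10, b3 → 7; minimax = 7.
4 ≠ 7, so no pure-strategy equilibrium exists.

No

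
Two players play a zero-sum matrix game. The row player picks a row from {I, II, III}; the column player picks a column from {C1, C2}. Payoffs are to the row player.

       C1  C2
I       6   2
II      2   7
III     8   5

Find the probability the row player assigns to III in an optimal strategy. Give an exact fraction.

Row minima: I → 2, II → 2, III → 5; maximin = 5.
Column maxima: C1 → 8, C2 → 7; minimax = 7.
5 ≠ 7, so there is no saddle point; optimal play is mixed.
I is strictly dominated by III, so the row player never plays it.
On the remaining 2×2 (II, III vs C1, C2):
Let the row player play II with probability p. Expected payoff against C1: 2p + 8(1−p) = −6p + 8; against C2: 7p + 5(1−p) = 2p + 5.
Setting these equal: −6p + 8 = 2p + 5 ⇒ −8p = -3 ⇒ p = 3/8, and the value is (-6)·(3/8) + 8 = 23/4.
For the column player: with q = P(C1), equating II's and III's payoffs gives −5q + 7 = 3q + 5 ⇒ q = 1/4.

5/8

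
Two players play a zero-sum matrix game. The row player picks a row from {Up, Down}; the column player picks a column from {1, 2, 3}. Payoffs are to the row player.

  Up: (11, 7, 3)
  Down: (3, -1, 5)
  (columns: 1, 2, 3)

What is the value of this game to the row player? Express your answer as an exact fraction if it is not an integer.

Row minima: Up → 3, Down → -1; maximin = 3.
Column maxima: 1 → 11, 2 → 7, 3 → 5; minimax = 5.
3 ≠ 5, so there is no saddle point; optimal play is mixed.
1 is strictly dominated by 2 (it gives the row player strictly more in every row), so the column player never plays it.
On the remaining 2×2 (Up, Down vs 2, 3):
Let the row player play Up with probability p. Expected payoff against 2: 7p + (-1)(1−p) = 8p − 1; against 3: 3p + 5(1−p) = −2p + 5.
Setting these equal: 8p − 1 = −2p + 5 ⇒ 10p = 6 ⇒ p = 3/5, and the value is (8)·(3/5) − 1 = 19/5.
For the column player: with q = P(2), equating Up's and Down's payoffs gives 4q + 3 = −6q + 5 ⇒ q = 1/5.

19/5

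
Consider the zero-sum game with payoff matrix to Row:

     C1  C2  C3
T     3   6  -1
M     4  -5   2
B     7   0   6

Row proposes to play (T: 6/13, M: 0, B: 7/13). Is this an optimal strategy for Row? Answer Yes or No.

Yes

Against C1 this mix gives (6/13)·3 + (7/13)·7 = 67/13.
Against C2 this mix gives (6/13)·6 + (7/13)·0 = 36/13.
Against C3 this mix gives (6/13)·(-1) + (7/13)·6 = 36/13.
All of Column's active replies (C2, C3) yield 36/13, and no column does worse for Row. The mix makes Column indifferent and guarantees 36/13, so it is optimal.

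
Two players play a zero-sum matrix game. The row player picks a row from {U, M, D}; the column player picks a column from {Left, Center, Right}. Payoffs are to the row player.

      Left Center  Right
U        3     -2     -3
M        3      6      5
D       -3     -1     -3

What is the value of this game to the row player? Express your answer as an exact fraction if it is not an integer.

Row minima: U → -3, M → 3, D → -3; maximin = 3.
Column maxima: Left → 3, Center → 6, Right → 5; minimax = 3.
Since maximin = minimax = 3, there is a saddle point and the value is 3.

3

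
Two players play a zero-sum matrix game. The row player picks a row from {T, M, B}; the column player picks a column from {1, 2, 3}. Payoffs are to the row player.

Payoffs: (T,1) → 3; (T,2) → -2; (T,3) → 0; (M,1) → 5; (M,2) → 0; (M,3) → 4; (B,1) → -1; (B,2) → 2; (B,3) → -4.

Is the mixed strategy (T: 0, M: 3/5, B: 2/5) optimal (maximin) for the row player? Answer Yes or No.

Against 1 this mix gives (3/5)·5 + (2/5)·(-1) = 13/5.
Against 2 this mix gives (3/5)·0 + (2/5)·2 = 4/5.
Against 3 this mix gives (3/5)·4 + (2/5)·(-4) = 4/5.
All of the column player's active replies (2, 3) yield 4/5, and no column does worse for the row player. The mix makes the column player indifferent and guarantees 4/5, so it is optimal.

Yes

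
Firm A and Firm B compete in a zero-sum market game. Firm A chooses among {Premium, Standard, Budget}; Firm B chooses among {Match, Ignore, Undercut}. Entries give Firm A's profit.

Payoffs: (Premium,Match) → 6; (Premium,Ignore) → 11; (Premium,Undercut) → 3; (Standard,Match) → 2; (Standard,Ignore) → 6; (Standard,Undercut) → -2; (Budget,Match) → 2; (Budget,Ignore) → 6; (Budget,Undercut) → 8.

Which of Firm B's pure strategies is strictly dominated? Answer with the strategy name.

Match holds Firm A's payoff strictly below Ignore in every row: 6 < 11, 2 < 6, 2 < 6.
So Ignore is strictly dominated for Firm B.

Ignore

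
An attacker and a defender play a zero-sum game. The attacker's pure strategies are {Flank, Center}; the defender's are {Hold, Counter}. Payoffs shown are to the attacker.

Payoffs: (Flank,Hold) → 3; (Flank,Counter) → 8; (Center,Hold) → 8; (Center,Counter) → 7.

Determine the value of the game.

43/6

Row minima: Flank → 3, Center → 7; maximin = 7.
Column maxima: Hold → 8, Counter → 8; minimax = 8.
7 ≠ 8, so there is no saddle point; optimal play is mixed.
Let the attacker play Flank with probability p. Expected payoff against Hold: 3p + 8(1−p) = −5p + 8; against Counter: 8p + 7(1−p) = p + 7.
Setting these equal: −5p + 8 = p + 7 ⇒ −6p = -1 ⇒ p = 1/6, and the value is (-5)·(1/6) + 8 = 43/6.
For the defender: with q = P(Hold), equating Flank's and Center's payoffs gives −5q + 8 = q + 7 ⇒ q = 1/6.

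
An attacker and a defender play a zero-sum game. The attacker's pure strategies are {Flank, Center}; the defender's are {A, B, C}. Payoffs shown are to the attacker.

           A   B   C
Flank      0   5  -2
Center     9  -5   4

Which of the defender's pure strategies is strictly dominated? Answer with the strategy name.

C holds the attacker's payoff strictly below A in every row: -2 < 0, 4 < 9.
So A is strictly dominated for the defender.

A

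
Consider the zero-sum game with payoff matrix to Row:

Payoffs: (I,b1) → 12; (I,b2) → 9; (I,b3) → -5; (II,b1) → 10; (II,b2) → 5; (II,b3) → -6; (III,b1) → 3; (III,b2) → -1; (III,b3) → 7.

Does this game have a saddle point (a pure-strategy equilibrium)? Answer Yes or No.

Row minima: I → -5, II → -6, III → -1; maximin = -1.
Column maxima: b1 → 12, b2 → 9, b3 → 7; minimax = 7.
-1 ≠ 7, so no pure-strategy equilibrium exists.

No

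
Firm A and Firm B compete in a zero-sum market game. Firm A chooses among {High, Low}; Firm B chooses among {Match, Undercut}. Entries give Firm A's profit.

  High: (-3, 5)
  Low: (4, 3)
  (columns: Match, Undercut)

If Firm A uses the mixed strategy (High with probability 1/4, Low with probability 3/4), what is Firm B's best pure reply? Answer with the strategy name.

If Firm B plays Match, Firm A's expected payoff is (1/4)·(-3) + (3/4)·4 = 9/4.
If Firm B plays Undercut, Firm A's expected payoff is (1/4)·5 + (3/4)·3 = 7/2.
Firm B minimizes Firm A's payoff; the smallest is 9/4, so the best response is Match.

Match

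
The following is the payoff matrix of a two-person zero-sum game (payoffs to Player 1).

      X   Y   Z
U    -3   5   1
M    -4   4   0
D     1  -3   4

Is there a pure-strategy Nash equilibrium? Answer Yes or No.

Row minima: U → -3, M → -4, D → -3; maximin = -3.
Column maxima: X → 1, Y → 5, Z → 4; minimax = 1.
-3 ≠ 1, so no pure-strategy equilibrium exists.

No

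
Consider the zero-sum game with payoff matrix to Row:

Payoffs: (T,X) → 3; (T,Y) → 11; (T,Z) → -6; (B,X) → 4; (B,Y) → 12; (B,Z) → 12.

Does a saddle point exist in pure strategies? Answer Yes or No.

Yes

Row minima: T → -6, B → 4; maximin = 4.
Column maxima: X → 4, Y → 12, Z → 12; minimax = 4.
maximin = minimax = 4, so a saddle point exists.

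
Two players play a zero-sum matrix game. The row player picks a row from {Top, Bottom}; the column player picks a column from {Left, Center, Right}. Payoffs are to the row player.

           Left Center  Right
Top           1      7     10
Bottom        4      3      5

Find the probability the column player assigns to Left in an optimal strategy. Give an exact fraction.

4/7

Row minima: Top → 1, Bottom → 3; maximin = 3.
Column maxima: Left → 4, Center → 7, Right → 10; minimax = 4.
3 ≠ 4, so there is no saddle point; optimal play is mixed.
Right is strictly dominated by Left (it gives the row player strictly more in every row), so the column player never plays it.
On the remaining 2×2 (Top, Bottom vs Left, Center):
Let the row player play Top with probability p. Expected payoff against Left: 1p + 4(1−p) = −3p + 4; against Center: 7p + 3(1−p) = 4p + 3.
Setting these equal: −3p + 4 = 4p + 3 ⇒ −7p = -1 ⇒ p = 1/7, and the value is (-3)·(1/7) + 4 = 25/7.
For the column player: with q = P(Left), equating Top's and Bottom's payoffs gives −6q + 7 = q + 3 ⇒ q = 4/7.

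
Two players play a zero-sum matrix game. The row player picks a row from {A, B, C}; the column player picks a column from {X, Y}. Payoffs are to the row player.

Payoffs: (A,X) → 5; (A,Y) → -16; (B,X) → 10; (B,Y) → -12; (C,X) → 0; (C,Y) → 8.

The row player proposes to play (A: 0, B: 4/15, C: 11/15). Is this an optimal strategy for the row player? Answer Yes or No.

Against X this mix gives (4/15)·10 + (11/15)·0 = 8/3.
Against Y this mix gives (4/15)·(-12) + (11/15)·8 = 8/3.
All of the column player's active replies (X, Y) yield 8/3, and no column does worse for the row player. The mix makes the column player indifferent and guarantees 8/3, so it is optimal.

Yes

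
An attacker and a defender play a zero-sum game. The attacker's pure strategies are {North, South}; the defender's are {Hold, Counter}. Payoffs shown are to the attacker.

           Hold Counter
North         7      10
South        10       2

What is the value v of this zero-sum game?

86/11

Row minima: North → 7, South → 2; maximin = 7.
Column maxima: Hold → 10, Counter → 10; minimax = 10.
7 ≠ 10, so there is no saddle point; optimal play is mixed.
Let the attacker play North with probability p. Expected payoff against Hold: 7p + 10(1−p) = −3p + 10; against Counter: 10p + 2(1−p) = 8p + 2.
Setting these equal: −3p + 10 = 8p + 2 ⇒ −11p = -8 ⇒ p = 8/11, and the value is (-3)·(8/11) + 10 = 86/11.
For the defender: with q = P(Hold), equating North's and South's payoffs gives −3q + 10 = 8q + 2 ⇒ q = 8/11.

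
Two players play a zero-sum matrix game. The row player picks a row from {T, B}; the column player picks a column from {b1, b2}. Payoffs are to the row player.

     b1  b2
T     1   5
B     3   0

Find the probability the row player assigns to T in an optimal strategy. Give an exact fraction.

Row minima: T → 1, B → 0; maximin = 1.
Column maxima: b1 → 3, b2 → 5; minimax = 3.
1 ≠ 3, so there is no saddle point; optimal play is mixed.
Let the row player play T with probability p. Expected payoff against b1: 1p + 3(1−p) = −2p + 3; against b2: 5p + 0(1−p) = 5p.
Setting these equal: −2p + 3 = 5p ⇒ −7p = -3 ⇒ p = 3/7, and the value is (-2)·(3/7) + 3 = 15/7.
For the column player: with q = P(b1), equating T's and B's payoffs gives −4q + 5 = 3q ⇒ q = 5/7.

3/7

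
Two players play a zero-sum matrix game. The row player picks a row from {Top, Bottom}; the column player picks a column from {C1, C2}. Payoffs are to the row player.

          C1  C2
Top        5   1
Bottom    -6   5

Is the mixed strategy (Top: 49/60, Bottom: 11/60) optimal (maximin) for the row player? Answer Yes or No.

No

Against C1 this mix gives (49/60)·5 + (11/60)·(-6) = 179/60.
Against C2 this mix gives (49/60)·1 + (11/60)·5 = 26/15.
The column player will play C2, holding the row player to 26/15. Shifting weight toward the row that does better against C2 would raise this floor (the equalizing mix achieves 31/15 against both C2 and C1), so the proposed strategy is not optimal.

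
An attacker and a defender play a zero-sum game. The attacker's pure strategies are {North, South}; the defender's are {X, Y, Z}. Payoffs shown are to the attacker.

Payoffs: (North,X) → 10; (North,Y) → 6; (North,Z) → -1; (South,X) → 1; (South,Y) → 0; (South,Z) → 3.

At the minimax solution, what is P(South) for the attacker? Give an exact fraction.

Row minima: North → -1, South → 0; maximin = 0.
Column maxima: X → 10, Y → 6, Z → 3; minimax = 3.
0 ≠ 3, so there is no saddle point; optimal play is mixed.
X is strictly dominated by Y (it gives the attacker strictly more in every row), so the defender never plays it.
On the remaining 2×2 (North, South vs Y, Z):
Let the attacker play North with probability p. Expected payoff against Y: 6p + 0(1−p) = 6p; against Z: (-1)p + 3(1−p) = −4p + 3.
Setting these equal: 6p = −4p + 3 ⇒ 10p = 3 ⇒ p = 3/10, and the value is (6)·(3/10) = 9/5.
For the defender: with q = P(Y), equating North's and South's payoffs gives 7q − 1 = −3q + 3 ⇒ q = 2/5.

7/10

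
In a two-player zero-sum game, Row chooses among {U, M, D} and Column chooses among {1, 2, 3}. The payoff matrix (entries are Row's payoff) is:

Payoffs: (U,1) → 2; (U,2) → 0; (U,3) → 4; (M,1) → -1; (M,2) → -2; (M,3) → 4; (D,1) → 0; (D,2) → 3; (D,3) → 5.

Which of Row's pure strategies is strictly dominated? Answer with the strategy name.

M

D gives a strictly higher payoff than M against every column: 0 > -1, 3 > -2, 5 > 4.
So M is strictly dominated and Row never plays it.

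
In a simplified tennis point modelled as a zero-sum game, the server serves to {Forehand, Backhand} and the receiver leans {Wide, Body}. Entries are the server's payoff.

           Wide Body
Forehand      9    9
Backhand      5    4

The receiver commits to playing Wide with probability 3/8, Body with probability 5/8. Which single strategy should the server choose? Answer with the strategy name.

Forehand

Expected payoff of Forehand: (3/8)·9 + (5/8)·9 = 9.
Expected payoff of Backhand: (3/8)·5 + (5/8)·4 = 35/8.
The largest is 9, so the server's best response is Forehand.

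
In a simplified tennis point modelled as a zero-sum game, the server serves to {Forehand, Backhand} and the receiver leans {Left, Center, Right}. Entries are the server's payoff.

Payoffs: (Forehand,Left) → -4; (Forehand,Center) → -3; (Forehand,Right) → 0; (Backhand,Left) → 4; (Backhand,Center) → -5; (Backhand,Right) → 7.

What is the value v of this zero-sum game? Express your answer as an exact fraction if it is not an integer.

Row minima: Forehand → -4, Backhand → -5; maximin = -4.
Column maxima: Left → 4, Center → -3, Right → 7; minimax = -3.
-4 ≠ -3, so there is no saddle point; optimal play is mixed.
Right is strictly dominated by Left (it gives the server strictly more in every row), so the receiver never plays it.
On the remaining 2×2 (Forehand, Backhand vs Left, Center):
Let the server play Forehand with probability p. Expected payoff against Left: (-4)p + 4(1−p) = −8p + 4; against Center: (-3)p + (-5)(1−p) = 2p − 5.
Setting these equal: −8p + 4 = 2p − 5 ⇒ −10p = -9 ⇒ p = 9/10, and the value is (-8)·(9/10) + 4 = -16/5.
For the receiver: with q = P(Left), equating Forehand's and Backhand's payoffs gives −q − 3 = 9q − 5 ⇒ q = 1/5.

-16/5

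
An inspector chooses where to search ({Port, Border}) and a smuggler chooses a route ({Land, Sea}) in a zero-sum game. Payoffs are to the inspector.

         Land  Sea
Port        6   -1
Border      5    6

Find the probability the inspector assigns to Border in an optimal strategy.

Row minima: Port → -1, Border → 5; maximin = 5.
Column maxima: Land → 6, Sea → 6; minimax = 6.
5 ≠ 6, so there is no saddle point; optimal play is mixed.
Let the inspector play Port with probability p. Expected payoff against Land: 6p + 5(1−p) = p + 5; against Sea: (-1)p + 6(1−p) = −7p + 6.
Setting these equal: p + 5 = −7p + 6 ⇒ 8p = 1 ⇒ p = 1/8, and the value is (1)·(1/8) + 5 = 41/8.
For the smuggler: with q = P(Land), equating Port's and Border's payoffs gives 7q − 1 = −q + 6 ⇒ q = 7/8.

7/8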